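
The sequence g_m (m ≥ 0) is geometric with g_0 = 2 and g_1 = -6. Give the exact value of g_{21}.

-20920706406

Common ratio r = -3.
g_m = 2·(-3)^(m-0).
g_{21} = 2·(-3)^21 = -20920706406.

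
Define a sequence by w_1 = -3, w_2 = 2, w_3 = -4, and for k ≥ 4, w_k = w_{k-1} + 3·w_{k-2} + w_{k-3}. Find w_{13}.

-9803

Compute successive terms:
w_4 = -1, w_5 = -11, w_6 = -18, w_7 = -52, w_8 = -117, w_9 = -291, w_{10} = -694, w_{11} = -1684, w_{12} = -4057, w_{13} = -9803.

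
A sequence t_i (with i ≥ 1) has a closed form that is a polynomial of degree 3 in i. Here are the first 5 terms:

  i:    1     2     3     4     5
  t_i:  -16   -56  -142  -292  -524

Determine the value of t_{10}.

-3544

1st diffs: -40, -86, -150, -232.
2nd diffs: -46, -64, -82.
3rd diffs: -18, -18 (constant).
So t_i = -3i^3 - 5i^2 - 4i - 4.
Evaluating at i = 10 gives t_{10} = -3544.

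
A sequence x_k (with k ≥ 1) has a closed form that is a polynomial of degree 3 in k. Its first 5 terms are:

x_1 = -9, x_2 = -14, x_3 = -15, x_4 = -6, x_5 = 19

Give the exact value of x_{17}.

3751

1st diffs: -5, -1, 9, 25.
2nd diffs: 4, 10, 16.
3rd diffs: 6, 6 (constant).
Newton forward-difference form: x_k = -9 + (-5)·C(k-1,1) + 4·C(k-1,2) + 6·C(k-1,3).
At k = 17: k-1 = 16, so x_{17} = -9 - 80 + 480 + 3360 = 3751.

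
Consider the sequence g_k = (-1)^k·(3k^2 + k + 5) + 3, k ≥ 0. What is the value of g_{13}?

(-1)^13 = -1; 3k^2 + k + 5 at k=13 is 525; so g_{13} = -522.

-522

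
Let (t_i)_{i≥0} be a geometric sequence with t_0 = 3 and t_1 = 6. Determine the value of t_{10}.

Common ratio r = 2.
t_i = 3·2^(i-0).
t_{10} = 3·2^10 = 3072.

3072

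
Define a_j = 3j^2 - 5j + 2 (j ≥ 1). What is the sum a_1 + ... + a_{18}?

Over j = 1..18: Σj = 171, Σj² = 2109.
Total = (3)·2109 + (-5)·171 + (2)·18 = 5508.

5508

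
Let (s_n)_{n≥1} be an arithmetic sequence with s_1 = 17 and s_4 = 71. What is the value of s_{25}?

Common difference d = (71 - 17) / (4 - 1) = 18.
s_n = 17 + (n - 1)·18.
s_{25} = 17 + 24·18 = 449.

449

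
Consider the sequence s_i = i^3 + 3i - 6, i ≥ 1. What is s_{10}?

1024

s_{10} = 1·10^3 + 3·10 - 6 = 1024.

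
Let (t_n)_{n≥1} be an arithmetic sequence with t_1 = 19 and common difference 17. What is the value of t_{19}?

325

t_n = 19 + (n - 1)·17.
t_{19} = 19 + 18·17 = 325.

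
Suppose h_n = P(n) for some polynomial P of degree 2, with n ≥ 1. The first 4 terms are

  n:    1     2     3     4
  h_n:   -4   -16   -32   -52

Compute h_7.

1st diffs: -12, -16, -20.
2nd diffs: -4, -4 (constant).
Newton forward-difference form: h_n = -4 + (-12)·C(n-1,1) + (-4)·C(n-1,2).
At n = 7: n-1 = 6, so h_7 = -4 - 72 - 60 = -136.

-136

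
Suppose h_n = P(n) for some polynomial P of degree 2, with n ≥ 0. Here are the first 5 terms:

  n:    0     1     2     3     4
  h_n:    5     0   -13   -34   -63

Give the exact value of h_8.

1st diffs: -5, -13, -21, -29.
2nd diffs: -8, -8, -8 (constant).
Newton forward-difference form: h_n = 5 + (-5)·C(n,1) + (-8)·C(n,2).
At n = 8: n = 8, so h_8 = 5 - 40 - 224 = -259.

-259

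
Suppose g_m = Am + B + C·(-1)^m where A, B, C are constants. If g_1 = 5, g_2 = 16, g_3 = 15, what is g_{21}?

105

Plug in m = 1, 2, 3: A + B - C = 5; 2A + B + C = 16; 3A + B - C = 15.
Subtracting the first from the second: A + 2C = 11.
Subtracting the second from the third: A - 2C = -1.
Solving: C = 3, A = 5, then B = 3.
Hence g_{21} = 5·21 + 3 + 3·(-1) = 105.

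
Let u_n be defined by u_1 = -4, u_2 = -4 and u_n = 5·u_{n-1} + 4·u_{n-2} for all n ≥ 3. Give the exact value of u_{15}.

-40778375076

Applying the relation repeatedly:
u_3 = -36;  u_4 = -196;  u_5 = -1124;  …;  u_{12} = -220012996;  u_{13} = -1254417764;  u_{14} = -7152140804;  u_{15} = -40778375076.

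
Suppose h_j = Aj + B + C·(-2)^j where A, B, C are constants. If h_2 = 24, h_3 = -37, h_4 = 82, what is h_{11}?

-10245

Write the equations: 2A + B + 4C = 24; 3A + B - 8C = -37; 4A + B + 16C = 82.
Subtracting the first from the second: A - 12C = -61.
Subtracting the second from the third: A + 24C = 119.
Solving: C = 5, A = -1, then B = 6.
Hence h_{11} = -1·11 + 6 + 5·(-2048) = -10245.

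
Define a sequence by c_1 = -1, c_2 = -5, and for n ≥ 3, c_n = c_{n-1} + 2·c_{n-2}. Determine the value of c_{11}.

Step forward from the initial values:
c_3 = -7; c_4 = -17; c_5 = -31; c_6 = -65; c_7 = -127; c_8 = -257; c_9 = -511; c_{10} = -1025; c_{11} = -2047.
(Characteristic roots are 2 and -1.)

-2047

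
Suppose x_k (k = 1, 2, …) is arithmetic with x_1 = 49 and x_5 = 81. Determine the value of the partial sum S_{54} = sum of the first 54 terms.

14094

Common difference d = (81 - 49) / (5 - 1) = 8.
x_k = 49 + (k - 1)·8.
x_{54} = 473; S = 54·(49 + 473)/2 = 14094.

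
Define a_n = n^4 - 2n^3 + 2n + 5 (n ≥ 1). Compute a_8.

a_8 = 1·8^4 - 2·8^3 + 2·8 + 5 = 3093.

3093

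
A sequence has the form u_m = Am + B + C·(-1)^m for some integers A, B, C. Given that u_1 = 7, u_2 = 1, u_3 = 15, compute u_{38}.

At m = 1, 2, 3: A + B - C = 7; 2A + B + C = 1; 3A + B - C = 15.
Subtracting the first from the second: A + 2C = -6.
Subtracting the second from the third: A - 2C = 14.
Solving: C = -5, A = 4, then B = -2.
Therefore u_{38} = 152 + (-2) + (-5)·1 = 145.

145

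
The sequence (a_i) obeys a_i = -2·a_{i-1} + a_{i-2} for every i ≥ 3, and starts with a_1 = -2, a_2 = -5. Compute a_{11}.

Compute successive terms:
a_3 = 8;  a_4 = -21;  a_5 = 50;  a_6 = -121;  a_7 = 292;  a_8 = -705;  a_9 = 1702;  a_{10} = -4109;  a_{11} = 9920.

9920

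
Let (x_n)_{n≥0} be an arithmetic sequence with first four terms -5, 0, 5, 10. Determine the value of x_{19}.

90

Common difference d = 5.
x_n = -5 + (n - 0)·5.
x_{19} = -5 + 19·5 = 90.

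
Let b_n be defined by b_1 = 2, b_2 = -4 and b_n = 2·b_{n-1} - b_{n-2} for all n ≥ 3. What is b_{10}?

Step forward from the initial values:
b_3 = -10, b_4 = -16, b_5 = -22, b_6 = -28, b_7 = -34, b_8 = -40, b_9 = -46, b_{10} = -52.
(Characteristic roots are 1 and 1.)

-52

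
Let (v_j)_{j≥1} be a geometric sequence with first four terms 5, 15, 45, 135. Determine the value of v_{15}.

23914845

Common ratio r = 3.
v_j = 5·3^(j-1).
v_{15} = 5·3^14 = 23914845.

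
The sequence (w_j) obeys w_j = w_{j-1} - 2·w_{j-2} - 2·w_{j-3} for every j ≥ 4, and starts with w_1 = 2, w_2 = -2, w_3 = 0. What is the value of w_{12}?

Step forward from the initial values:
w_4 = 0, w_5 = 4, w_6 = 4, w_7 = -4, w_8 = -20, w_9 = -20, w_{10} = 28, w_{11} = 108, w_{12} = 92.

92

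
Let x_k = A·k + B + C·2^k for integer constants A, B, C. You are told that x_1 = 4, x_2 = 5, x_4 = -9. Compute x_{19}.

Write the equations: A + B + 2C = 4; 2A + B + 4C = 5; 4A + B + 16C = -9.
Subtracting the first from the second: A + 2C = 1.
Subtracting the second from the third: 2A + 12C = -14.
Solving: C = -2, A = 5, then B = 3.
Therefore x_{19} = 95 + 3 + (-2)·524288 = -1048478.

-1048478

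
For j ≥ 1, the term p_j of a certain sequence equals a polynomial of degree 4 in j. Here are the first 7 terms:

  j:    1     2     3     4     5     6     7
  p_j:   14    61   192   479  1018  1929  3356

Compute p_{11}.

17944

1st diffs: 47, 131, 287, 539, 911, 1427.
2nd diffs: 84, 156, 252, 372, 516.
3rd diffs: 72, 96, 120, 144.
4th diffs: 24, 24, 24 (constant).
Newton forward-difference form: p_j = 14 + 47·C(j-1,1) + 84·C(j-1,2) + 72·C(j-1,3) + 24·C(j-1,4).
At j = 11: j-1 = 10, so p_{11} = 14 + 470 + 3780 + 8640 + 5040 = 17944.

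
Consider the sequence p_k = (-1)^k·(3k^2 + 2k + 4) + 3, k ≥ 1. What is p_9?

-262

(-1)^9 = -1; 3k^2 + 2k + 4 at k=9 is 265; so p_9 = -262.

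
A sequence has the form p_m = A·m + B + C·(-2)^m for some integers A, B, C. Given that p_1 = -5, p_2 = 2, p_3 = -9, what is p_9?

Plug in m = 1, 2, 3: A + B - 2C = -5; 2A + B + 4C = 2; 3A + B - 8C = -9.
Subtracting the first from the second: A + 6C = 7.
Subtracting the second from the third: A - 12C = -11.
Solving: C = 1, A = 1, then B = -4.
So p_m = 1·m + (-4) + 1·(-2)^m; at m=9 this is -507.

-507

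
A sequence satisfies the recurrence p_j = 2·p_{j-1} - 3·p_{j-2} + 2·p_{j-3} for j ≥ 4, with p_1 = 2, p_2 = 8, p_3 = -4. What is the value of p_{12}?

Compute successive terms:
p_4 = -28; p_5 = -28; p_6 = 20; p_7 = 68; p_8 = 20; p_9 = -124; p_{10} = -172; p_{11} = 68; p_{12} = 404.

404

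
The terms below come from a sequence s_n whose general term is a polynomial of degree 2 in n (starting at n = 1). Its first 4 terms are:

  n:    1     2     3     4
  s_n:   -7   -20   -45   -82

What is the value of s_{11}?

-677

1st diffs: -13, -25, -37.
2nd diffs: -12, -12 (constant).
Newton forward-difference form: s_n = -7 + (-13)·C(n-1,1) + (-12)·C(n-1,2).
At n = 11: n-1 = 10, so s_{11} = -7 - 130 - 540 = -677.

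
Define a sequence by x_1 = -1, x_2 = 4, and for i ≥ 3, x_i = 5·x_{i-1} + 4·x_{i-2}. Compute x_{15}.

Step forward from the initial values:
x_3 = 16; x_4 = 96; x_5 = 544; …; x_{12} = 106622496; x_{13} = 607914784; x_{14} = 3466063904; x_{15} = 19761978656.

19761978656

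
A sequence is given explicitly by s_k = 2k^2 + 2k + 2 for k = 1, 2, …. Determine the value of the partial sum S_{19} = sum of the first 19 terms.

5358

Over k = 1..19: Σk = 190, Σk² = 2470.
Total = (2)·2470 + (2)·190 + (2)·19 = 5358.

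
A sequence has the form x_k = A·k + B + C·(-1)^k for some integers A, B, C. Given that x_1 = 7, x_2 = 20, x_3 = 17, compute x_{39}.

At k = 1, 2, 3: A + B - C = 7; 2A + B + C = 20; 3A + B - C = 17.
Subtracting the first from the second: A + 2C = 13.
Subtracting the second from the third: A - 2C = -3.
Solving: C = 4, A = 5, then B = 6.
So x_k = 5·k + 6 + 4·(-1)^k; at k=39 this is 197.

197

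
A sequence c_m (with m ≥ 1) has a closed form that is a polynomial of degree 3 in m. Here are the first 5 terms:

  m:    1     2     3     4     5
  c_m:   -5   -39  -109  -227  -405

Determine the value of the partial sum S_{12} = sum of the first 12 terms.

1st diffs: -34, -70, -118, -178.
2nd diffs: -36, -48, -60.
3rd diffs: -12, -12 (constant).
So c_m = -2m^3 - 6m^2 - 2m + 5.
Continuing: …, -655, -989, -1419, -1957, …, c_{12} = -4339.
Summing m = 1..12 (12 terms) gives -16164.

-16164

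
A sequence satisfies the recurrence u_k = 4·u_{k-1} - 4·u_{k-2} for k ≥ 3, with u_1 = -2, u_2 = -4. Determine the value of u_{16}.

Step forward from the initial values:
u_3 = -8; u_4 = -16; u_5 = -32; …; u_{13} = -8192; u_{14} = -16384; u_{15} = -32768; u_{16} = -65536.
(Characteristic roots are 2 and 2.)

-65536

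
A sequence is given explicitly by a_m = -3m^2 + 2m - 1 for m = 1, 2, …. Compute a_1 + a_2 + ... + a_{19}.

Over m = 1..19: Σm = 190, Σm² = 2470.
Total = (-3)·2470 + (2)·190 + (-1)·19 = -7049.

-7049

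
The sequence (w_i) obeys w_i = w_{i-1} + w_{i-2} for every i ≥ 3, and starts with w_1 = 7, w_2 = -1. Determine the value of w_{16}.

2029

Compute successive terms:
w_3 = 6; w_4 = 5; w_5 = 11; …; w_{13} = 479; w_{14} = 775; w_{15} = 1254; w_{16} = 2029.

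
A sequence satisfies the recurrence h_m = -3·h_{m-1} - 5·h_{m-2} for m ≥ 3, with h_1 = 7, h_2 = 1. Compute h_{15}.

Step forward from the initial values:
h_3 = -38; h_4 = 109; h_5 = -137; …; h_{12} = 58834; h_{13} = -28937; h_{14} = -207359; h_{15} = 766762.

766762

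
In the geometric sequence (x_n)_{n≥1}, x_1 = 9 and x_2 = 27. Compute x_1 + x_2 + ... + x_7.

Common ratio r = 3.
x_n = 9·3^(n-1).
S = 9·(3^7 - 1)/(3 - 1) = 9·(2187 - 1)/(2) = 9837.

9837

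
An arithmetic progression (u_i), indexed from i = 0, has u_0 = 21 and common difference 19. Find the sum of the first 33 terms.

10725

u_i = 21 + (i - 0)·19.
u_{32} = 629; S = 33·(21 + 629)/2 = 10725.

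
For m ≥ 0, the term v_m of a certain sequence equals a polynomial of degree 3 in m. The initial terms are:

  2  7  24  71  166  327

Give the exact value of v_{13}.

1st diffs: 5, 17, 47, 95, 161.
2nd diffs: 12, 30, 48, 66.
3rd diffs: 18, 18, 18 (constant).
Newton forward-difference form: v_m = 2 + 5·C(m,1) + 12·C(m,2) + 18·C(m,3).
At m = 13: m = 13, so v_{13} = 2 + 65 + 936 + 5148 = 6151.

6151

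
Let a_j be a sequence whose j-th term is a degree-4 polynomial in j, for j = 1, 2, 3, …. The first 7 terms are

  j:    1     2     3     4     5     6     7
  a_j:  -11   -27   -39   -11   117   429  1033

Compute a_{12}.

1st diffs: -16, -12, 28, 128, 312, 604.
2nd diffs: 4, 40, 100, 184, 292.
3rd diffs: 36, 60, 84, 108.
4th diffs: 24, 24, 24 (constant).
So a_j = j^4 - 4j^3 + j^2 - 6j - 3.
Evaluating at j = 12 gives a_{12} = 13893.

13893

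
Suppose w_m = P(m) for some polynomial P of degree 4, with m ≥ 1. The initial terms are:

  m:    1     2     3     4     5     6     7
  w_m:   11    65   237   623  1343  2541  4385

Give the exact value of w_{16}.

1st diffs: 54, 172, 386, 720, 1198, 1844.
2nd diffs: 118, 214, 334, 478, 646.
3rd diffs: 96, 120, 144, 168.
4th diffs: 24, 24, 24 (constant).
Newton forward-difference form: w_m = 11 + 54·C(m-1,1) + 118·C(m-1,2) + 96·C(m-1,3) + 24·C(m-1,4).
At m = 16: m-1 = 15, so w_{16} = 11 + 810 + 12390 + 43680 + 32760 = 89651.

89651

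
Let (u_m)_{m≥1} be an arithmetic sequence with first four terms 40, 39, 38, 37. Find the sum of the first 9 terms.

324

Common difference d = -1.
u_m = 40 + (m - 1)·(-1).
u_9 = 32; S = 9·(40 + 32)/2 = 324.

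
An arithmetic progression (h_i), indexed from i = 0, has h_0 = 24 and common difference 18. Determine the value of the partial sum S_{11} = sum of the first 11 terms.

h_i = 24 + (i - 0)·18.
h_{10} = 204; S = 11·(24 + 204)/2 = 1254.

1254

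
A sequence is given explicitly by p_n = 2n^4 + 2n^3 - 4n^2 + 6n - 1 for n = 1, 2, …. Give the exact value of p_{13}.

p_{13} = 2·13^4 + 2·13^3 - 4·13^2 + 6·13 - 1 = 60917.

60917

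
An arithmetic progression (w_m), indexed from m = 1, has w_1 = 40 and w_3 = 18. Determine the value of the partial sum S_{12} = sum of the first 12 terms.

Common difference d = (18 - 40) / (3 - 1) = -11.
w_m = 40 + (m - 1)·(-11).
w_{12} = -81; S = 12·(40 + (-81))/2 = -246.

-246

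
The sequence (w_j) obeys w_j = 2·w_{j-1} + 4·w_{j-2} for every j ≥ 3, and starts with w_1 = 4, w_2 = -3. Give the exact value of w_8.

1600

Iterate the recurrence:
w_3 = 10, w_4 = 8, w_5 = 56, w_6 = 144, w_7 = 512, w_8 = 1600.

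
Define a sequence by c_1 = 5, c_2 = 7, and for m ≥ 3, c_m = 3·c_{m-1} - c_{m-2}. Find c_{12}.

90152

Step forward from the initial values:
c_3 = 16;  c_4 = 41;  c_5 = 107;  c_6 = 280;  c_7 = 733;  c_8 = 1919;  c_9 = 5024;  c_{10} = 13153;  c_{11} = 34435;  c_{12} = 90152.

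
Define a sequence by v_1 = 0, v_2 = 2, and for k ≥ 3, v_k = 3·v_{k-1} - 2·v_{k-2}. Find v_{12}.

4094

Applying the relation repeatedly:
v_3 = 6  v_4 = 14  v_5 = 30  v_6 = 62  v_7 = 126  v_8 = 254  v_9 = 510  v_{10} = 1022  v_{11} = 2046  v_{12} = 4094.
(Characteristic roots are 2 and 1.)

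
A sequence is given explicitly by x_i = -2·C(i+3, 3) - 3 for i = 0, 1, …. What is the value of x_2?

C(5, 3) = 10, so x_2 = -23.

-23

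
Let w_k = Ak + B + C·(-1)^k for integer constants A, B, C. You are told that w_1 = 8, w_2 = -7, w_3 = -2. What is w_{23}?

-102

Plug in k = 1, 2, 3: A + B - C = 8; 2A + B + C = -7; 3A + B - C = -2.
Subtracting the first from the second: A + 2C = -15.
Subtracting the second from the third: A - 2C = 5.
Solving: C = -5, A = -5, then B = 8.
So w_k = -5·k + 8 + (-5)·(-1)^k; at k=23 this is -102.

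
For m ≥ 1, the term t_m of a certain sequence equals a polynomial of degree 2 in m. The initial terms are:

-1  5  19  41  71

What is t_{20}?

1st diffs: 6, 14, 22, 30.
2nd diffs: 8, 8, 8 (constant).
Newton forward-difference form: t_m = -1 + 6·C(m-1,1) + 8·C(m-1,2).
At m = 20: m-1 = 19, so t_{20} = -1 + 114 + 1368 = 1481.

1481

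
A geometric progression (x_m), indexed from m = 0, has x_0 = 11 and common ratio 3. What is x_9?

216513

x_m = 11·3^(m-0).
x_9 = 11·3^9 = 216513.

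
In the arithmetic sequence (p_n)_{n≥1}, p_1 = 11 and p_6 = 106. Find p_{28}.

524

Common difference d = (106 - 11) / (6 - 1) = 19.
p_n = 11 + (n - 1)·19.
p_{28} = 11 + 27·19 = 524.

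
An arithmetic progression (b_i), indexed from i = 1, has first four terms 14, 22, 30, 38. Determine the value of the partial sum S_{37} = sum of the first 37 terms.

Common difference d = 8.
b_i = 14 + (i - 1)·8.
b_{37} = 302; S = 37·(14 + 302)/2 = 5846.

5846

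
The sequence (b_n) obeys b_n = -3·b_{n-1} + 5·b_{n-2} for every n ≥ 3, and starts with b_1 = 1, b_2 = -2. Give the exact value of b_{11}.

Iterate the recurrence:
b_3 = 11; b_4 = -43; b_5 = 184; b_6 = -767; b_7 = 3221; b_8 = -13498; b_9 = 56599; b_{10} = -237287; b_{11} = 994856.

994856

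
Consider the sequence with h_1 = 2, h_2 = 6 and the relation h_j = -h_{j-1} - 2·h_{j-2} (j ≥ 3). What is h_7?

Iterate the recurrence:
h_3 = -10; h_4 = -2; h_5 = 22; h_6 = -18; h_7 = -26.

-26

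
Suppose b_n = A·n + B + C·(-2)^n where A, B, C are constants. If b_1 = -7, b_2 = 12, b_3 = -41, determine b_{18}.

1048492

Plug in n = 1, 2, 3: A + B - 2C = -7; 2A + B + 4C = 12; 3A + B - 8C = -41.
Subtracting the first from the second: A + 6C = 19.
Subtracting the second from the third: A - 12C = -53.
Solving: C = 4, A = -5, then B = 6.
Therefore b_{18} = -90 + 6 + 4·262144 = 1048492.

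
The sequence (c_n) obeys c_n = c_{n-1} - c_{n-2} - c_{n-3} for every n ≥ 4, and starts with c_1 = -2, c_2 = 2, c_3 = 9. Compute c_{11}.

37

Compute successive terms:
c_4 = 9; c_5 = -2; c_6 = -20; c_7 = -27; c_8 = -5; c_9 = 42; c_{10} = 74; c_{11} = 37.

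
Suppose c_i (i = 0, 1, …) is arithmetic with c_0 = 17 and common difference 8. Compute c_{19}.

c_i = 17 + (i - 0)·8.
c_{19} = 17 + 19·8 = 169.

169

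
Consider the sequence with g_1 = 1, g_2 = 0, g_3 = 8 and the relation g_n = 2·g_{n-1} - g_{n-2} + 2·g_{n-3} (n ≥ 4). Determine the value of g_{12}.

3690

Step forward from the initial values:
g_4 = 18;  g_5 = 28;  g_6 = 54;  g_7 = 116;  g_8 = 234;  g_9 = 460;  g_{10} = 918;  g_{11} = 1844;  g_{12} = 3690.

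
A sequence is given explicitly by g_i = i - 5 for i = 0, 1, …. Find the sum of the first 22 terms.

121

Over i = 0..21: Σi = 231.
Total = (1)·231 + (-5)·22 = 121.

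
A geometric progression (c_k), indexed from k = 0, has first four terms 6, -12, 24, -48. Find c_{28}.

1610612736

Common ratio r = -2.
c_k = 6·(-2)^(k-0).
c_{28} = 6·(-2)^28 = 1610612736.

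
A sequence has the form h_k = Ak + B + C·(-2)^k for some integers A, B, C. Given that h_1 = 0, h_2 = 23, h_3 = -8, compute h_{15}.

-98228

The three given values yield: A + B - 2C = 0; 2A + B + 4C = 23; 3A + B - 8C = -8.
Subtracting the first from the second: A + 6C = 23.
Subtracting the second from the third: A - 12C = -31.
Solving: C = 3, A = 5, then B = 1.
So h_k = 5·k + 1 + 3·(-2)^k; at k=15 this is -98228.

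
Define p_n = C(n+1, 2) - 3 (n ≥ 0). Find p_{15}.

117

C(16, 2) = 120, so p_{15} = 117.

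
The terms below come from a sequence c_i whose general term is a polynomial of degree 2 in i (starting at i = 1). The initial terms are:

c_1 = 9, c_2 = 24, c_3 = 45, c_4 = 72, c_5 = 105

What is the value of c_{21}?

1449

1st diffs: 15, 21, 27, 33.
2nd diffs: 6, 6, 6 (constant).
So c_i = 3i^2 + 6i.
Evaluating at i = 21 gives c_{21} = 1449.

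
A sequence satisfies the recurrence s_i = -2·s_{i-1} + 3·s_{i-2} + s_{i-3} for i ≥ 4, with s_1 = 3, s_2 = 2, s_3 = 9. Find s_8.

-1001

s_4 = -9, s_5 = 47, s_6 = -112, s_7 = 356, s_8 = -1001.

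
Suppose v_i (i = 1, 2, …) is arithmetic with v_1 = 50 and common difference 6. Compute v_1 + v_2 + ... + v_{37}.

v_i = 50 + (i - 1)·6.
v_{37} = 266; S = 37·(50 + 266)/2 = 5846.

5846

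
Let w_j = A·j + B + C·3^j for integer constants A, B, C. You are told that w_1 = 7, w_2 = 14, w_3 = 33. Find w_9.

The three given values yield: A + B + 3C = 7; 2A + B + 9C = 14; 3A + B + 27C = 33.
Subtracting the first from the second: A + 6C = 7.
Subtracting the second from the third: A + 18C = 19.
Solving: C = 1, A = 1, then B = 3.
Therefore w_9 = 9 + 3 + 1·19683 = 19695.

19695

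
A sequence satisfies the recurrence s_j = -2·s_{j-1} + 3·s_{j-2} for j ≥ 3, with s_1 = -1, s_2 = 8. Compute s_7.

Compute successive terms:
s_3 = -19  s_4 = 62  s_5 = -181  s_6 = 548  s_7 = -1639.
(Characteristic roots are 1 and -3.)

-1639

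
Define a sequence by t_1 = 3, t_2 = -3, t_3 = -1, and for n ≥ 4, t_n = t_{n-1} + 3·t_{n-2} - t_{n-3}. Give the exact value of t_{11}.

-1945

Compute successive terms:
t_4 = -13;  t_5 = -13;  t_6 = -51;  t_7 = -77;  t_8 = -217;  t_9 = -397;  t_{10} = -971;  t_{11} = -1945.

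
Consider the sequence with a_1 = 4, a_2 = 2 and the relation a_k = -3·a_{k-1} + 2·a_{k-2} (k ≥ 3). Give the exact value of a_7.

122

Iterate the recurrence:
a_3 = 2;  a_4 = -2;  a_5 = 10;  a_6 = -34;  a_7 = 122.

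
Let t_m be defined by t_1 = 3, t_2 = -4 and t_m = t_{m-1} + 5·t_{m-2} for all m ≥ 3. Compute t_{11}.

9526

Compute successive terms:
t_3 = 11  t_4 = -9  t_5 = 46  t_6 = 1  t_7 = 231  t_8 = 236  t_9 = 1391  t_{10} = 2571  t_{11} = 9526.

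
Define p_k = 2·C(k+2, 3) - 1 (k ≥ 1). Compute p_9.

329

C(11, 3) = 165, so p_9 = 329.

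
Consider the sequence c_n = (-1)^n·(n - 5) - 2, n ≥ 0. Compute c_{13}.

-10

(-1)^13 = -1; n - 5 at n=13 is 8; so c_{13} = -10.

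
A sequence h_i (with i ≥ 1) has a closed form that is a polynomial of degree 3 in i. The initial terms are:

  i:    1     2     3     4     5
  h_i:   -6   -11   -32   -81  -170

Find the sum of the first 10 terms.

-4725

1st diffs: -5, -21, -49, -89.
2nd diffs: -16, -28, -40.
3rd diffs: -12, -12 (constant).
Newton forward-difference form: h_i = -6 + (-5)·C(i-1,1) + (-16)·C(i-1,2) + (-12)·C(i-1,3).
Continuing: …, -311, -516, -797, -1166, …, h_{10} = -1635.
Summing i = 1..10 (10 terms) gives -4725.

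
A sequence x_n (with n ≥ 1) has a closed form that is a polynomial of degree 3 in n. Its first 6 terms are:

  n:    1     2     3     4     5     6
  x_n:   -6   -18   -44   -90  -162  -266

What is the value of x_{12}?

-1898

1st diffs: -12, -26, -46, -72, -104.
2nd diffs: -14, -20, -26, -32.
3rd diffs: -6, -6, -6 (constant).
Newton forward-difference form: x_n = -6 + (-12)·C(n-1,1) + (-14)·C(n-1,2) + (-6)·C(n-1,3).
At n = 12: n-1 = 11, so x_{12} = -6 - 132 - 770 - 990 = -1898.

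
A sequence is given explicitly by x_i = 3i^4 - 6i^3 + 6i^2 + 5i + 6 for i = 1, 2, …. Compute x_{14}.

x_{14} = 3·14^4 - 6·14^3 + 6·14^2 + 5·14 + 6 = 100036.

100036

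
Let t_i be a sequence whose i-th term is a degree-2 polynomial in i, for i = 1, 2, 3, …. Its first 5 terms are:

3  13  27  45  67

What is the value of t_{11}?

283

1st diffs: 10, 14, 18, 22.
2nd diffs: 4, 4, 4 (constant).
Newton forward-difference form: t_i = 3 + 10·C(i-1,1) + 4·C(i-1,2).
At i = 11: i-1 = 10, so t_{11} = 3 + 100 + 180 = 283.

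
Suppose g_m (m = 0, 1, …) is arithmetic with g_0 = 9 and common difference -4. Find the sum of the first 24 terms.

-888

g_m = 9 + (m - 0)·(-4).
g_{23} = -83; S = 24·(9 + (-83))/2 = -888.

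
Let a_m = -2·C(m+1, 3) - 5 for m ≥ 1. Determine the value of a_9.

-245

C(10, 3) = 120, so a_9 = -245.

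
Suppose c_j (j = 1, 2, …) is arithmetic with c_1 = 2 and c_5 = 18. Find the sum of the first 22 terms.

Common difference d = (18 - 2) / (5 - 1) = 4.
c_j = 2 + (j - 1)·4.
c_{22} = 86; S = 22·(2 + 86)/2 = 968.

968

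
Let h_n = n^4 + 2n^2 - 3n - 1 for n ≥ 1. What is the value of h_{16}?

h_{16} = 1·16^4 + 2·16^2 - 3·16 - 1 = 65999.

65999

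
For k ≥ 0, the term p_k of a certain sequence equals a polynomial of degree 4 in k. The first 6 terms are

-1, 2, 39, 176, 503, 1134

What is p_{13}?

38726

1st diffs: 3, 37, 137, 327, 631.
2nd diffs: 34, 100, 190, 304.
3rd diffs: 66, 90, 114.
4th diffs: 24, 24 (constant).
So p_k = k^4 + 5k^3 - 5k^2 + 2k - 1.
Evaluating at k = 13 gives p_{13} = 38726.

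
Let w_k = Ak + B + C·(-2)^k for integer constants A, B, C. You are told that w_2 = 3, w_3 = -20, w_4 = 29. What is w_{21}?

At k = 2, 3, 4: 2A + B + 4C = 3; 3A + B - 8C = -20; 4A + B + 16C = 29.
Subtracting the first from the second: A - 12C = -23.
Subtracting the second from the third: A + 24C = 49.
Solving: C = 2, A = 1, then B = -7.
So w_k = 1·k + (-7) + 2·(-2)^k; at k=21 this is -4194290.

-4194290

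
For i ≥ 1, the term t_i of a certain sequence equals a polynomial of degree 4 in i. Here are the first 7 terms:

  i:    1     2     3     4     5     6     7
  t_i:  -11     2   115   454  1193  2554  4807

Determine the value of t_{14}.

1st diffs: 13, 113, 339, 739, 1361, 2253.
2nd diffs: 100, 226, 400, 622, 892.
3rd diffs: 126, 174, 222, 270.
4th diffs: 48, 48, 48 (constant).
Newton forward-difference form: t_i = -11 + 13·C(i-1,1) + 100·C(i-1,2) + 126·C(i-1,3) + 48·C(i-1,4).
At i = 14: i-1 = 13, so t_{14} = -11 + 169 + 7800 + 36036 + 34320 = 78314.

78314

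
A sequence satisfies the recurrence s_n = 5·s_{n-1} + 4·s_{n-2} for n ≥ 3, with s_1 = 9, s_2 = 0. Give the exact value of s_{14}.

Iterate the recurrence:
s_3 = 36  s_4 = 180  s_5 = 1044  …  s_{11} = 35797716  s_{12} = 204102900  s_{13} = 1163705364  s_{14} = 6634938420.

6634938420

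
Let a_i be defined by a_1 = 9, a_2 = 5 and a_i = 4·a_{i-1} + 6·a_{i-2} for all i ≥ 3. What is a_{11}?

Step forward from the initial values:
a_3 = 74, a_4 = 326, a_5 = 1748, a_6 = 8948, a_7 = 46280, a_8 = 238808, a_9 = 1232912, a_{10} = 6364496, a_{11} = 32855456.

32855456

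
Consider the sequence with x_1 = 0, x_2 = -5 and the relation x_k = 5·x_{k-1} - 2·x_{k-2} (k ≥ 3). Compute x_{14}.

-448963195

x_3 = -25;  x_4 = -115;  x_5 = -525;  …;  x_{11} = -4730125;  x_{12} = -21576715;  x_{13} = -98423325;  x_{14} = -448963195.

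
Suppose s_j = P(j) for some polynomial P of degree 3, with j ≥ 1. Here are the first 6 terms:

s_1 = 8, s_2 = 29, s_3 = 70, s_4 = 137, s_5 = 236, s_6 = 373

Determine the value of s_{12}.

1st diffs: 21, 41, 67, 99, 137.
2nd diffs: 20, 26, 32, 38.
3rd diffs: 6, 6, 6 (constant).
So s_j = j^3 + 4j^2 + 2j + 1.
Evaluating at j = 12 gives s_{12} = 2329.

2329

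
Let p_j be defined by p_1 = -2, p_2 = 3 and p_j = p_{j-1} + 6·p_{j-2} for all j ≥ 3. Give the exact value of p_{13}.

-113661

Step forward from the initial values:
p_3 = -9;  p_4 = 9;  p_5 = -45;  …;  p_{10} = -3015;  p_{11} = -13653;  p_{12} = -31743;  p_{13} = -113661.
(Characteristic roots are 3 and -2.)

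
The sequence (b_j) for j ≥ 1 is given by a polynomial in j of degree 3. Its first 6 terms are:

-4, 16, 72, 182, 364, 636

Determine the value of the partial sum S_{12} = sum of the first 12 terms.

18102

1st diffs: 20, 56, 110, 182, 272.
2nd diffs: 36, 54, 72, 90.
3rd diffs: 18, 18, 18 (constant).
Newton forward-difference form: b_j = -4 + 20·C(j-1,1) + 36·C(j-1,2) + 18·C(j-1,3).
Continuing: …, 1016, 1522, 2172, 2984, …, b_{12} = 5166.
Summing j = 1..12 (12 terms) gives 18102.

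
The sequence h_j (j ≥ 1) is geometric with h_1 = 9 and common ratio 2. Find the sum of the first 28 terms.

h_j = 9·2^(j-1).
S = 9·(2^28 - 1)/(2 - 1) = 9·(268435456 - 1)/(1) = 2415919095.

2415919095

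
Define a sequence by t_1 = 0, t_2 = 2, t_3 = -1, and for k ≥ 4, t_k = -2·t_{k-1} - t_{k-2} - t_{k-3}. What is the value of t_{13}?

-135

Step forward from the initial values:
t_4 = 0, t_5 = -1, t_6 = 3, t_7 = -5, t_8 = 8, t_9 = -14, t_{10} = 25, t_{11} = -44, t_{12} = 77, t_{13} = -135.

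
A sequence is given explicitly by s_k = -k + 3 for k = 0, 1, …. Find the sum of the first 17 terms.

-85

Over k = 0..16: Σk = 136.
Total = (-1)·136 + (3)·17 = -85.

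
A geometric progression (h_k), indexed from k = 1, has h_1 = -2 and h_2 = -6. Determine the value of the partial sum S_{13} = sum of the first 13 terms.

-1594322

Common ratio r = 3.
h_k = (-2)·3^(k-1).
S = (-2)·(3^13 - 1)/(3 - 1) = (-2)·(1594323 - 1)/(2) = -1594322.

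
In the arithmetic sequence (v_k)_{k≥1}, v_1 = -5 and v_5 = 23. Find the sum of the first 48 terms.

7656

Common difference d = (23 - (-5)) / (5 - 1) = 7.
v_k = -5 + (k - 1)·7.
v_{48} = 324; S = 48·(-5 + 324)/2 = 7656.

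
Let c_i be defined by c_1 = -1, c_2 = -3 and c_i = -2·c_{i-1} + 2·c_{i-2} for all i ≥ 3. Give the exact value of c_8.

-744

Step forward from the initial values:
c_3 = 4; c_4 = -14; c_5 = 36; c_6 = -100; c_7 = 272; c_8 = -744.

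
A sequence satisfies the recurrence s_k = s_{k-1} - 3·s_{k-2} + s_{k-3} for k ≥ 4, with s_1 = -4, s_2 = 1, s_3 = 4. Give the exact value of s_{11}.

160

Iterate the recurrence:
s_4 = -3  s_5 = -14  s_6 = -1  s_7 = 38  s_8 = 27  s_9 = -88  s_{10} = -131  s_{11} = 160.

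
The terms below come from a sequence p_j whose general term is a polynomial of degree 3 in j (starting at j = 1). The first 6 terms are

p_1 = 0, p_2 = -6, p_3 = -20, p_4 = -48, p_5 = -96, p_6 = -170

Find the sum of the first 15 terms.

-12460

1st diffs: -6, -14, -28, -48, -74.
2nd diffs: -8, -14, -20, -26.
3rd diffs: -6, -6, -6 (constant).
Newton forward-difference form: p_j = (-6)·C(j-1,1) + (-8)·C(j-1,2) + (-6)·C(j-1,3).
Continuing: …, -276, -420, -608, -846, …, p_{15} = -2996.
Summing j = 1..15 (15 terms) gives -12460.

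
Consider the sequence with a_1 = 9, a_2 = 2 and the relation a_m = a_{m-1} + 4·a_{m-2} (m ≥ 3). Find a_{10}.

a_3 = 38  a_4 = 46  a_5 = 198  a_6 = 382  a_7 = 1174  a_8 = 2702  a_9 = 7398  a_{10} = 18206.

18206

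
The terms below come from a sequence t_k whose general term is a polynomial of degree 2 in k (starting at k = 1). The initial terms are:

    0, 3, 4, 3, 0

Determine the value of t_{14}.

1st diffs: 3, 1, -1, -3.
2nd diffs: -2, -2, -2 (constant).
So t_k = -k^2 + 6k - 5.
Evaluating at k = 14 gives t_{14} = -117.

-117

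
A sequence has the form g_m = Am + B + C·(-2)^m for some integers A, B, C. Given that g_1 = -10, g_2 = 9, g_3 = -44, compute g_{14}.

At m = 1, 2, 3: A + B - 2C = -10; 2A + B + 4C = 9; 3A + B - 8C = -44.
Subtracting the first from the second: A + 6C = 19.
Subtracting the second from the third: A - 12C = -53.
Solving: C = 4, A = -5, then B = 3.
Therefore g_{14} = -70 + 3 + 4·16384 = 65469.

65469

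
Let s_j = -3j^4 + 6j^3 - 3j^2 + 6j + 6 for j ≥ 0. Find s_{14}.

s_{14} = -3·14^4 + 6·14^3 - 3·14^2 + 6·14 + 6 = -99282.

-99282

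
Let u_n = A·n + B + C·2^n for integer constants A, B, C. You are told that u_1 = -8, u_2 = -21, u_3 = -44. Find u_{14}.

-81957

The three given values yield: A + B + 2C = -8; 2A + B + 4C = -21; 3A + B + 8C = -44.
Subtracting the first from the second: A + 2C = -13.
Subtracting the second from the third: A + 4C = -23.
Solving: C = -5, A = -3, then B = 5.
Therefore u_{14} = -42 + 5 + (-5)·16384 = -81957.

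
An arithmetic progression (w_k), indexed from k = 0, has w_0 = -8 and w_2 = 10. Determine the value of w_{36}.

316

Common difference d = (10 - (-8)) / (2 - 0) = 9.
w_k = -8 + (k - 0)·9.
w_{36} = -8 + 36·9 = 316.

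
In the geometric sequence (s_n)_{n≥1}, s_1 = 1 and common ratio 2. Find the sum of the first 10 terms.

s_n = 1·2^(n-1).
S = 1·(2^10 - 1)/(2 - 1) = 1·(1024 - 1)/(1) = 1023.

1023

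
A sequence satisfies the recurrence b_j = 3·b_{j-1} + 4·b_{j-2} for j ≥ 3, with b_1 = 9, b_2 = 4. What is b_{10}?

Applying the relation repeatedly:
b_3 = 48, b_4 = 160, b_5 = 672, b_6 = 2656, b_7 = 10656, b_8 = 42592, b_9 = 170400, b_{10} = 681568.
(Characteristic roots are 4 and -1.)

681568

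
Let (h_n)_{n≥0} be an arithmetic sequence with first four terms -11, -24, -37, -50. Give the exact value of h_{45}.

-596

Common difference d = -13.
h_n = -11 + (n - 0)·(-13).
h_{45} = -11 + 45·(-13) = -596.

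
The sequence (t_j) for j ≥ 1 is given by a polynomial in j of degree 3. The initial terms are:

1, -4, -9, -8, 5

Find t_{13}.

1st diffs: -5, -5, 1, 13.
2nd diffs: 0, 6, 12.
3rd diffs: 6, 6 (constant).
Newton forward-difference form: t_j = 1 + (-5)·C(j-1,1) + 6·C(j-1,3).
At j = 13: j-1 = 12, so t_{13} = 1 - 60 + 1320 = 1261.

1261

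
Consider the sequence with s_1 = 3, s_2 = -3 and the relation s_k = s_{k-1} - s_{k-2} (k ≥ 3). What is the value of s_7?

3

Iterate the recurrence:
s_3 = -6; s_4 = -3; s_5 = 3; s_6 = 6; s_7 = 3.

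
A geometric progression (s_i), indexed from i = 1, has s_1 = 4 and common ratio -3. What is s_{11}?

s_i = 4·(-3)^(i-1).
s_{11} = 4·(-3)^10 = 236196.

236196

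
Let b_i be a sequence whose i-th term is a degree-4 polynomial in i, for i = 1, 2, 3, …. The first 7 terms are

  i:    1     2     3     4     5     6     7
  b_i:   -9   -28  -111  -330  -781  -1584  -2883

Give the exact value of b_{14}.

-43000

1st diffs: -19, -83, -219, -451, -803, -1299.
2nd diffs: -64, -136, -232, -352, -496.
3rd diffs: -72, -96, -120, -144.
4th diffs: -24, -24, -24 (constant).
So b_i = -i^4 - 2i^3 + 5i^2 - 5i - 6.
Evaluating at i = 14 gives b_{14} = -43000.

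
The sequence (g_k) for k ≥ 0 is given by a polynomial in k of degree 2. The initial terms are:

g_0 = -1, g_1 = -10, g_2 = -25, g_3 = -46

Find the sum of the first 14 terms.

1st diffs: -9, -15, -21.
2nd diffs: -6, -6 (constant).
Newton forward-difference form: g_k = -1 + (-9)·C(k,1) + (-6)·C(k,2).
Continuing: …, -73, -106, -145, -190, …, g_{13} = -586.
Summing k = 0..13 (14 terms) gives -3017.

-3017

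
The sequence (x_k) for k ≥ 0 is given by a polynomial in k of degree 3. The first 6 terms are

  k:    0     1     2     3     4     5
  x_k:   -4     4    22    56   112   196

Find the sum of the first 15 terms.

1st diffs: 8, 18, 34, 56, 84.
2nd diffs: 10, 16, 22, 28.
3rd diffs: 6, 6, 6 (constant).
So x_k = k^3 + 2k^2 + 5k - 4.
Continuing: …, 314, 472, 676, 932, …, x_{14} = 3202.
Summing k = 0..14 (15 terms) gives 13520.

13520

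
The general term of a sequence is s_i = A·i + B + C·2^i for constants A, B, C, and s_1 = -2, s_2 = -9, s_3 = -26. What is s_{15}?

Write the equations: A + B + 2C = -2; 2A + B + 4C = -9; 3A + B + 8C = -26.
Subtracting the first from the second: A + 2C = -7.
Subtracting the second from the third: A + 4C = -17.
Solving: C = -5, A = 3, then B = 5.
Hence s_{15} = 3·15 + 5 + (-5)·32768 = -163790.

-163790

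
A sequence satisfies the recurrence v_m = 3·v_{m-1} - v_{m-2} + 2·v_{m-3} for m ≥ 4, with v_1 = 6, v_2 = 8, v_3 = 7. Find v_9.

Iterate the recurrence:
v_4 = 25; v_5 = 84; v_6 = 241; v_7 = 689; v_8 = 1994; v_9 = 5775.

5775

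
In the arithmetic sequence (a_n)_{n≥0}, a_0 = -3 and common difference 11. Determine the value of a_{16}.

173

a_n = -3 + (n - 0)·11.
a_{16} = -3 + 16·11 = 173.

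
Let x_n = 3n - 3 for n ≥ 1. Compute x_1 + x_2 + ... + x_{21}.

Over n = 1..21: Σn = 231.
Total = (3)·231 + (-3)·21 = 630.

630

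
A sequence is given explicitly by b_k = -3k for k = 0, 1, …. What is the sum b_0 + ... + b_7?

-84

Over k = 0..7: Σk = 28.
Total = (-3)·28 = -84.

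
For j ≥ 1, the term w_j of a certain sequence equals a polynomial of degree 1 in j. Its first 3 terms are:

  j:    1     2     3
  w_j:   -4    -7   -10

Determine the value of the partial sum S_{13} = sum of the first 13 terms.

-286

1st diffs: -3, -3 (constant).
So w_j = -3j - 1.
Continuing: …, -13, -16, -19, -22, …, w_{13} = -40.
Summing j = 1..13 (13 terms) gives -286.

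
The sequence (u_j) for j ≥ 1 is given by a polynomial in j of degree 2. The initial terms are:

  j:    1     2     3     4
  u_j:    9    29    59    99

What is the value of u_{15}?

1199

1st diffs: 20, 30, 40.
2nd diffs: 10, 10 (constant).
Newton forward-difference form: u_j = 9 + 20·C(j-1,1) + 10·C(j-1,2).
At j = 15: j-1 = 14, so u_{15} = 9 + 280 + 910 = 1199.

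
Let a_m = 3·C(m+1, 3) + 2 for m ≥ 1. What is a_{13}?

C(14, 3) = 364, so a_{13} = 1094.

1094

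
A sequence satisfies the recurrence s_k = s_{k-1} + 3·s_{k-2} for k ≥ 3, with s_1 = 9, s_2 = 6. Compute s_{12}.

47391

Iterate the recurrence:
s_3 = 33; s_4 = 51; s_5 = 150; s_6 = 303; s_7 = 753; s_8 = 1662; s_9 = 3921; s_{10} = 8907; s_{11} = 20670; s_{12} = 47391.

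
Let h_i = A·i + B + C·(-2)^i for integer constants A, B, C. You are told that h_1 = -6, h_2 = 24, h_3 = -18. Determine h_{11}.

At i = 1, 2, 3: A + B - 2C = -6; 2A + B + 4C = 24; 3A + B - 8C = -18.
Subtracting the first from the second: A + 6C = 30.
Subtracting the second from the third: A - 12C = -42.
Solving: C = 4, A = 6, then B = -4.
Hence h_{11} = 6·11 + (-4) + 4·(-2048) = -8130.

-8130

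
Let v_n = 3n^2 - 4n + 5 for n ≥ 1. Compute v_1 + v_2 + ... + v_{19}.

6745

Over n = 1..19: Σn = 190, Σn² = 2470.
Total = (3)·2470 + (-4)·190 + (5)·19 = 6745.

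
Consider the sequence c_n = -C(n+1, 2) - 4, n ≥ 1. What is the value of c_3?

C(4, 2) = 6, so c_3 = -10.

-10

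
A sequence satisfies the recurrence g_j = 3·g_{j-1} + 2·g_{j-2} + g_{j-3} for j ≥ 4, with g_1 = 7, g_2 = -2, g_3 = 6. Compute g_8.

Applying the relation repeatedly:
g_4 = 21, g_5 = 73, g_6 = 267, g_7 = 968, g_8 = 3511.

3511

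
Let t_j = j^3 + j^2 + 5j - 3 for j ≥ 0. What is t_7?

424

t_7 = 1·7^3 + 1·7^2 + 5·7 - 3 = 424.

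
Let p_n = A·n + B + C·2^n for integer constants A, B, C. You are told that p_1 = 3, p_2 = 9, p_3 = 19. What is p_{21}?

Write the equations: A + B + 2C = 3; 2A + B + 4C = 9; 3A + B + 8C = 19.
Subtracting the first from the second: A + 2C = 6.
Subtracting the second from the third: A + 4C = 10.
Solving: C = 2, A = 2, then B = -3.
Therefore p_{21} = 42 + (-3) + 2·2097152 = 4194343.

4194343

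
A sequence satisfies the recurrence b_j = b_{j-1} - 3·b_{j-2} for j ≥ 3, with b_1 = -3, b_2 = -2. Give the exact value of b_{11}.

b_3 = 7; b_4 = 13; b_5 = -8; b_6 = -47; b_7 = -23; b_8 = 118; b_9 = 187; b_{10} = -167; b_{11} = -728.

-728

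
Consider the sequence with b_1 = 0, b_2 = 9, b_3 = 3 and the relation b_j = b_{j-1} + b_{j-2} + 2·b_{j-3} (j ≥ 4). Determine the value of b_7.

Compute successive terms:
b_4 = 12  b_5 = 33  b_6 = 51  b_7 = 108.

108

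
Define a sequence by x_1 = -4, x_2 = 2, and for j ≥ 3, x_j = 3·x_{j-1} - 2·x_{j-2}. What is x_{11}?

6134

Compute successive terms:
x_3 = 14; x_4 = 38; x_5 = 86; x_6 = 182; x_7 = 374; x_8 = 758; x_9 = 1526; x_{10} = 3062; x_{11} = 6134.
(Characteristic roots are 2 and 1.)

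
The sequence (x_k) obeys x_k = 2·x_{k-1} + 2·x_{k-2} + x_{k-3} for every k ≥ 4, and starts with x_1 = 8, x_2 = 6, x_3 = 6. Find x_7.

Iterate the recurrence:
x_4 = 32  x_5 = 82  x_6 = 234  x_7 = 664.

664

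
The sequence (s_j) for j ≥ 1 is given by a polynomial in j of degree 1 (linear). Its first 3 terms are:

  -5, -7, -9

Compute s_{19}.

1st diffs: -2, -2 (constant).
So s_j = -2j - 3.
Evaluating at j = 19 gives s_{19} = -41.

-41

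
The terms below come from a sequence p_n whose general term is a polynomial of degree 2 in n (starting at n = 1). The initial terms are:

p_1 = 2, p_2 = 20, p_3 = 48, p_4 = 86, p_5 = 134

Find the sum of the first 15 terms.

6470

1st diffs: 18, 28, 38, 48.
2nd diffs: 10, 10, 10 (constant).
Newton forward-difference form: p_n = 2 + 18·C(n-1,1) + 10·C(n-1,2).
Continuing: …, 192, 260, 338, 426, …, p_{15} = 1164.
Summing n = 1..15 (15 terms) gives 6470.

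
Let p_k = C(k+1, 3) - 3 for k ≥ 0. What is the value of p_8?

81

C(9, 3) = 84, so p_8 = 81.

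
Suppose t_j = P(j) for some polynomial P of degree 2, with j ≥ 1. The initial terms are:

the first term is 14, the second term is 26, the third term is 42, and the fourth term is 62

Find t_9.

222

1st diffs: 12, 16, 20.
2nd diffs: 4, 4 (constant).
Newton forward-difference form: t_j = 14 + 12·C(j-1,1) + 4·C(j-1,2).
At j = 9: j-1 = 8, so t_9 = 14 + 96 + 112 = 222.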